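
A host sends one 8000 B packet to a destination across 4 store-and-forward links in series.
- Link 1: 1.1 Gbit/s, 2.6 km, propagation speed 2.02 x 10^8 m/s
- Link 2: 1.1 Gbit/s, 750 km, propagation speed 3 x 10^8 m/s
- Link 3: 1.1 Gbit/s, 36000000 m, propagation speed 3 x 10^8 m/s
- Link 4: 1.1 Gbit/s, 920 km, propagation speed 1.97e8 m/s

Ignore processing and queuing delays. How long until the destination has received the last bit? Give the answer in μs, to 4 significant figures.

L = 8000 × 8 = 64000 bits.
Transmission delay per hop = L/R = 64000/1100000000 = 58.1818 μs; 4 hops → 232.727 μs.
Propagation delays (d/s per hop): 12.8713, 2500, 120000, 4670.05 μs; sum = 127183 μs.
End-to-end = 127400 μs.

127400 μs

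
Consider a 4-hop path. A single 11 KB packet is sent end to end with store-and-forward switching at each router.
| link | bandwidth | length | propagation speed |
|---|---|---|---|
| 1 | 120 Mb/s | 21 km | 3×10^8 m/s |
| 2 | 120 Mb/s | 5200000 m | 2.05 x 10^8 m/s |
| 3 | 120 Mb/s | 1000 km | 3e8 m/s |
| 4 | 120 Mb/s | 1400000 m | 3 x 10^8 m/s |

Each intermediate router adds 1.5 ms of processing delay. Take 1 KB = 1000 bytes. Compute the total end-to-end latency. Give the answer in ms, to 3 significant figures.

L = 88000 bits.
Transmission delay per hop = L/R = 88000/120000000 = 0.733333 ms; 4 hops → 2.93333 ms.
Propagation delays (d/s per hop): 0.07, 25.3659, 3.33333, 4.66667 ms; sum = 33.4359 ms.
Processing at 3 router(s): 3 × 1.5 ms = 4.5 ms.
End-to-end = 40.9 ms.

40.9 ms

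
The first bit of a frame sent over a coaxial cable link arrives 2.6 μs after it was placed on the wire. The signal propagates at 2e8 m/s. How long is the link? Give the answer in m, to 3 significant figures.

d = s × t_prop = 200000000 × 2.6e-06 = 520 m.

520 m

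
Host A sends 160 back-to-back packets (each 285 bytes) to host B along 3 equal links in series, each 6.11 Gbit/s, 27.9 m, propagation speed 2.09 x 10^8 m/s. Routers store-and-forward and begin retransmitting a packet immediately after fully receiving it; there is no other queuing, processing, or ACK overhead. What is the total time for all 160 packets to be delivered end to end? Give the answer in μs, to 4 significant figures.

Per-hop transmission t_tx = L/R = 2280/6110000000 = 0.373159 μs.
Per-hop propagation t_prop = 27.9/209000000 = 0.133493 μs.
Pipeline fill: first packet needs 3·t_tx to clear all hops; remaining 159 packets each add one t_tx.
Total = (3+160-1)·t_tx + 3·t_prop = 162·0.373159 + 3·0.133493 = 60.85 μs.

60.85 μs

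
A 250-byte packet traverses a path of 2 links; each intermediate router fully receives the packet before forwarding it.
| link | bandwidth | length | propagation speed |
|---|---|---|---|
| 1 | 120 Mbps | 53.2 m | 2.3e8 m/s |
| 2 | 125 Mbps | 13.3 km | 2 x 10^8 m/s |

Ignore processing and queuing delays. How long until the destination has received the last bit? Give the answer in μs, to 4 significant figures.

L = 250 × 8 = 2000 bits.
Transmission delays (L/R per hop): 16.6667, 16 μs; sum = 32.6667 μs.
Propagation delays (d/s per hop): 0.231304, 66.5 μs; sum = 66.7313 μs.
End-to-end = 99.40 μs.

99.40 μs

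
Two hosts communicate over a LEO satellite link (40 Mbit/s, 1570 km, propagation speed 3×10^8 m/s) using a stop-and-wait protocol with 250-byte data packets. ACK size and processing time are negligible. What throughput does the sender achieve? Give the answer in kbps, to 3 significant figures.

190 kbps

t_tx = L/R = 2000/40000000 = 5e-05 s.
t_prop = 1570000/300000000 = 0.00523333 s; RTT = 0.0104667 s.
Cycle = t_tx + RTT = 0.0105167 s.
Throughput = L / cycle = 2000 / 0.0105167 = 190 kbps.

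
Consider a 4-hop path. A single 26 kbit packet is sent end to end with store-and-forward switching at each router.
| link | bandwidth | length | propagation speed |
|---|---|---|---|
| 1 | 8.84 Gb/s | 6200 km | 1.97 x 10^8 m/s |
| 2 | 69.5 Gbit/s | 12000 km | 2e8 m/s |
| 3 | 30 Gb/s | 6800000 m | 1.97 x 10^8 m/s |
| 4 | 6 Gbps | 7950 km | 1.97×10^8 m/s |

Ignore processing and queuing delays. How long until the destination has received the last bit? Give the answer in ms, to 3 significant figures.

L = 26000 bits.
Transmission delays (L/R per hop): 0.00294118, 0.000374101, 0.000866667, 0.00433333 ms; sum = 0.00851528 ms.
Propagation delays (d/s per hop): 31.4721, 60, 34.5178, 40.3553 ms; sum = 166.345 ms.
End-to-end = 166 ms.

166 ms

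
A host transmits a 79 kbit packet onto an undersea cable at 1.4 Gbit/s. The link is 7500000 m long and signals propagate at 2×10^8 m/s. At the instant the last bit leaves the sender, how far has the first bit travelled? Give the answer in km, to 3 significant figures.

t_tx = L/R = 79000/1400000000 = 5.64286e-05 s.
Distance = s × t_tx = 200000000 × 5.64286e-05 = 11.3 km.

11.3 km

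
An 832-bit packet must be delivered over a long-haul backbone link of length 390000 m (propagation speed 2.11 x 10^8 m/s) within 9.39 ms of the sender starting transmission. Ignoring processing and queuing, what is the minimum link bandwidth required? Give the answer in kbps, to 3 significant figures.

Propagation delay = 390000 / 211000000 = 1.84834 ms.
Transmission budget = 9.39 − 1.84834 = 7.54166 ms.
R ≥ L / t_tx = 832 bits / 0.00754166 s = 110 kbps.

110 kbps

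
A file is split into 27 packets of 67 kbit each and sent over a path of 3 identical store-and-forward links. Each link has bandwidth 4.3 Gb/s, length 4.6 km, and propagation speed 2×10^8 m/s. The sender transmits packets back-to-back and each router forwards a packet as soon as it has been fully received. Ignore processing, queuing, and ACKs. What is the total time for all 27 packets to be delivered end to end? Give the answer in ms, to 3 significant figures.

Per-hop transmission t_tx = L/R = 67000/4300000000 = 0.0155814 ms.
Per-hop propagation t_prop = 4600/200000000 = 0.023 ms.
Pipeline fill: first packet needs 3·t_tx to clear all hops; remaining 26 packets each add one t_tx.
Total = (3+27-1)·t_tx + 3·t_prop = 29·0.0155814 + 3·0.023 = 0.521 ms.

0.521 ms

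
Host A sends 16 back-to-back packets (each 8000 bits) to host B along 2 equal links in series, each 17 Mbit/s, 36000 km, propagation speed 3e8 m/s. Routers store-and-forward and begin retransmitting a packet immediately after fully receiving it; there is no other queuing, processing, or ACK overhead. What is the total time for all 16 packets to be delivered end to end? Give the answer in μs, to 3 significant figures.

Per-hop transmission t_tx = L/R = 8000/17000000 = 470.588 μs.
Per-hop propagation t_prop = 36000000/300000000 = 120000 μs.
Pipeline fill: first packet needs 2·t_tx to clear all hops; remaining 15 packets each add one t_tx.
Total = (2+16-1)·t_tx + 2·t_prop = 17·470.588 + 2·120000 = 248000 μs.

248000 μs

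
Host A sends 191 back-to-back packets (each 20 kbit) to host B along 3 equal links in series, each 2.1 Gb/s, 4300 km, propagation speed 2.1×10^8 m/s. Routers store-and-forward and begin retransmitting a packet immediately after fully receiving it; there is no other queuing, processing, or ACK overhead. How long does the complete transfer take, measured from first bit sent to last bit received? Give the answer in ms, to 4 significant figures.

63.27 ms

Per-hop transmission t_tx = L/R = 20000/2100000000 = 0.00952381 ms.
Per-hop propagation t_prop = 4300000/210000000 = 20.4762 ms.
Pipeline fill: first packet needs 3·t_tx to clear all hops; remaining 190 packets each add one t_tx.
Total = (3+191-1)·t_tx + 3·t_prop = 193·0.00952381 + 3·20.4762 = 63.27 ms.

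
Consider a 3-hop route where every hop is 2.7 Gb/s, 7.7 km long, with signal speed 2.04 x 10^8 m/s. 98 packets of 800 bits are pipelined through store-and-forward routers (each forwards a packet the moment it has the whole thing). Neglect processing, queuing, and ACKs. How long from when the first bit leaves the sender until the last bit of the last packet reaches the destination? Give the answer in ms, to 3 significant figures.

0.143 ms

Per-hop transmission t_tx = L/R = 800/2700000000 = 0.000296296 ms.
Per-hop propagation t_prop = 7700/204000000 = 0.0377451 ms.
Pipeline fill: first packet needs 3·t_tx to clear all hops; remaining 97 packets each add one t_tx.
Total = (3+98-1)·t_tx + 3·t_prop = 100·0.000296296 + 3·0.0377451 = 0.143 ms.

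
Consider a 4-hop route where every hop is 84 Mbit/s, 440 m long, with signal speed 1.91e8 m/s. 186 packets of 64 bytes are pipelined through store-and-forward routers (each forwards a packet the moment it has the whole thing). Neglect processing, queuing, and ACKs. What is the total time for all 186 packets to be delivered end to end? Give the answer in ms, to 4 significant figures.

1.161 ms

Per-hop transmission t_tx = L/R = 512/84000000 = 0.00609524 ms.
Per-hop propagation t_prop = 440/191000000 = 0.00230366 ms.
Pipeline fill: first packet needs 4·t_tx to clear all hops; remaining 185 packets each add one t_tx.
Total = (4+186-1)·t_tx + 4·t_prop = 189·0.00609524 + 4·0.00230366 = 1.161 ms.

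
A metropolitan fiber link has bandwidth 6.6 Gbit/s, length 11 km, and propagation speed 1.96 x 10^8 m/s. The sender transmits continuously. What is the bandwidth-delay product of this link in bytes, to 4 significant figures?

46300 bytes

Propagation delay = 11000 / 196000000 = 5.61224e-05 s.
BDP = R × t_prop = 6600000000 × 5.61224e-05 = 370408 bits.
In bytes: 370408/8 = 46300 bytes.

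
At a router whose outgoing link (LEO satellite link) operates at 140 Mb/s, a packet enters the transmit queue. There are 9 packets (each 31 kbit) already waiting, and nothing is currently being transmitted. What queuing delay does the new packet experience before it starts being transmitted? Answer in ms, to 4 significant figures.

Each queued packet: L/R = 31000/140000000 = 0.221429 ms.
9 queued → 1.99286 ms.
Queuing delay = 1.993 ms.

1.993 ms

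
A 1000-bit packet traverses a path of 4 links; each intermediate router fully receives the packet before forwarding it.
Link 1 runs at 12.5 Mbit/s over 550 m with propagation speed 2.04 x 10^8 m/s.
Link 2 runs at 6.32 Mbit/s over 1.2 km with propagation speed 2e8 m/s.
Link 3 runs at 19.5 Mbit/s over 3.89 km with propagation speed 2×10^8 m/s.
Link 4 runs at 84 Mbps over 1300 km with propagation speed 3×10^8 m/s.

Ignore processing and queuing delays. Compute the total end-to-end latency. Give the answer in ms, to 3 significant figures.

Transmission delays (L/R per hop): 0.08, 0.158228, 0.0512821, 0.0119048 ms; sum = 0.301415 ms.
Propagation delays (d/s per hop): 0.00269608, 0.006, 0.01945, 4.33333 ms; sum = 4.36148 ms.
End-to-end = 4.66 ms.

4.66 ms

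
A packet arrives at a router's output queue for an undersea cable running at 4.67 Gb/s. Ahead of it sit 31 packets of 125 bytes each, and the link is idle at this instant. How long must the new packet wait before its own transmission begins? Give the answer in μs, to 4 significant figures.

Each queued packet: L/R = 1000/4670000000 = 0.214133 μs.
31 queued → 6.63812 μs.
Queuing delay = 6.638 μs.

6.638 μs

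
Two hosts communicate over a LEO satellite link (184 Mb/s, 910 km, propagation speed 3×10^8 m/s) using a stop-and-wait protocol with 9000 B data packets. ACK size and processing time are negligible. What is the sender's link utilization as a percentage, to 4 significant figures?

t_tx = L/R = 72000/184000000 = 0.000391304 s.
t_prop = 910000/300000000 = 0.00303333 s; RTT = 0.00606667 s.
Cycle = t_tx + RTT = 0.00645797 s.
Utilization = t_tx / cycle = 0.000391304/0.00645797 = 6.059 %.

6.059 %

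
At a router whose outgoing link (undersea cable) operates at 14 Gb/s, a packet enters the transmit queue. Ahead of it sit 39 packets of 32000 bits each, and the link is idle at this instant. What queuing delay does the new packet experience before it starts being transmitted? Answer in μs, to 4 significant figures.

Each queued packet: L/R = 32000/14000000000 = 2.28571 μs.
39 queued → 89.1429 μs.
Queuing delay = 89.14 μs.

89.14 μs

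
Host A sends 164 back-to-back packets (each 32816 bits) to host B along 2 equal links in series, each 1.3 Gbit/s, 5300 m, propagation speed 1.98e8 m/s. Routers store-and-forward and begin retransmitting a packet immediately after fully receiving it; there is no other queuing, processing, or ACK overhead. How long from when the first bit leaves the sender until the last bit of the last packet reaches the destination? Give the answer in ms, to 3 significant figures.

4.22 ms

Per-hop transmission t_tx = L/R = 32816/1300000000 = 0.0252431 ms.
Per-hop propagation t_prop = 5300/198000000 = 0.0267677 ms.
Pipeline fill: first packet needs 2·t_tx to clear all hops; remaining 163 packets each add one t_tx.
Total = (2+164-1)·t_tx + 2·t_prop = 165·0.0252431 + 2·0.0267677 = 4.22 ms.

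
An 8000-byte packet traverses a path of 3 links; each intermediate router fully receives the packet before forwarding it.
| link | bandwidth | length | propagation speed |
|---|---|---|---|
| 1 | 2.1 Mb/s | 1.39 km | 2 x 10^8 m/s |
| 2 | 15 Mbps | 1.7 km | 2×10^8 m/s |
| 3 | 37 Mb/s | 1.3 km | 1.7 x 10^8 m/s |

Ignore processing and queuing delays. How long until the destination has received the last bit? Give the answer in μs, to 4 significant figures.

L = 8000 × 8 = 64000 bits.
Transmission delays (L/R per hop): 30476.2, 4266.67, 1729.73 μs; sum = 36472.6 μs.
Propagation delays (d/s per hop): 6.95, 8.5, 7.64706 μs; sum = 23.0971 μs.
End-to-end = 36500 μs.

36500 μs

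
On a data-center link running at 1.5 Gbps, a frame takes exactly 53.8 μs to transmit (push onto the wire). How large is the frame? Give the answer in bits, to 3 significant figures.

80700 bits

L = R × t_tx = 1500000000 b/s × 5.38e-05 s = 80700 bits.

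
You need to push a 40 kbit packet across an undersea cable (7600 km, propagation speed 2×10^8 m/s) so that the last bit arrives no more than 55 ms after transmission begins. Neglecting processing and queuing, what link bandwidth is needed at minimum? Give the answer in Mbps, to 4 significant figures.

Propagation delay = 7600000 / 200000000 = 38 ms.
Transmission budget = 55 − 38 = 17 ms.
R ≥ L / t_tx = 40000 bits / 0.017 s = 2.353 Mbps.

2.353 Mbps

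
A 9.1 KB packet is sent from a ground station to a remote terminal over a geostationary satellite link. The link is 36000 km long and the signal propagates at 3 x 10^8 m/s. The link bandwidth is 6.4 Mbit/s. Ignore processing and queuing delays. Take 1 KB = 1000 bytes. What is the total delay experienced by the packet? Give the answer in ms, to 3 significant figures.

131 ms

L = 72800 bits.
Transmission delay = L/R = 72800 / 6400000 = 11.375 ms.
Propagation delay = d/s = 36000000 m / 300000000 m/s = 120 ms.
Total = 131 ms.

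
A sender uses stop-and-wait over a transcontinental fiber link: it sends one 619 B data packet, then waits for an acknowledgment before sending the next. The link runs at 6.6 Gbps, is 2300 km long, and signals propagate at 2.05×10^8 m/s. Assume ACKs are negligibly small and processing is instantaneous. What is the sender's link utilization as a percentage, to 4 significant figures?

t_tx = L/R = 4952/6600000000 = 7.50303e-07 s.
t_prop = 2300000/2.05e+08 = 0.0112195 s; RTT = 0.022439 s.
Cycle = t_tx + RTT = 0.0224398 s.
Utilization = t_tx / cycle = 7.50303e-07/0.0224398 = 0.003344 %.

0.003344 %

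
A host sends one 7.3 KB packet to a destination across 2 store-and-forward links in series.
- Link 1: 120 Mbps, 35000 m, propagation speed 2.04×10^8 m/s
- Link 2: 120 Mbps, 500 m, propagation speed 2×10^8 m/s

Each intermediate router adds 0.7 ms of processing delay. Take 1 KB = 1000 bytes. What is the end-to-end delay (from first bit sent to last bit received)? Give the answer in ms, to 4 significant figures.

1.847 ms

L = 58400 bits.
Transmission delay per hop = L/R = 58400/120000000 = 0.486667 ms; 2 hops → 0.973333 ms.
Propagation delays (d/s per hop): 0.171569, 0.0025 ms; sum = 0.174069 ms.
Processing at 1 router(s): 1 × 0.7 ms = 0.7 ms.
End-to-end = 1.847 ms.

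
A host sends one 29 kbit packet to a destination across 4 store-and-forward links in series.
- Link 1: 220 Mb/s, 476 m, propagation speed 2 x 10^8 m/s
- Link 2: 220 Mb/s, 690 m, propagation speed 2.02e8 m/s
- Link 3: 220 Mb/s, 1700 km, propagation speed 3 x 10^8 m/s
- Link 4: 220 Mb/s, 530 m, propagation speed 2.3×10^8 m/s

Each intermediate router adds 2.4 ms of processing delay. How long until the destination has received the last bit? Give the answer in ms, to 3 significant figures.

L = 29000 bits.
Transmission delay per hop = L/R = 29000/220000000 = 0.131818 ms; 4 hops → 0.527273 ms.
Propagation delays (d/s per hop): 0.00238, 0.00341584, 5.66667, 0.00230435 ms; sum = 5.67477 ms.
Processing at 3 router(s): 3 × 2.4 ms = 7.2 ms.
End-to-end = 13.4 ms.

13.4 ms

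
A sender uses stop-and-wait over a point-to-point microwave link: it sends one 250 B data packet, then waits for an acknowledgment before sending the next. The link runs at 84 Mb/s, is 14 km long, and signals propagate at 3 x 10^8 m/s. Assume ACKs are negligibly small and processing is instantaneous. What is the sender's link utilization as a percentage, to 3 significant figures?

t_tx = L/R = 2000/84000000 = 2.38095e-05 s.
t_prop = 14000/300000000 = 4.66667e-05 s; RTT = 9.33333e-05 s.
Cycle = t_tx + RTT = 0.000117143 s.
Utilization = t_tx / cycle = 2.38095e-05/0.000117143 = 20.3 %.

20.3 %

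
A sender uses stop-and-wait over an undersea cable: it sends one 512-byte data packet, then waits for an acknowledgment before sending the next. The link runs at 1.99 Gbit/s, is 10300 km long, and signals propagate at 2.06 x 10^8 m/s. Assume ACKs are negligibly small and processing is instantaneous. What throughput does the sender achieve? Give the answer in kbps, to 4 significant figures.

40.96 kbps

t_tx = L/R = 4096/1990000000 = 2.05829e-06 s.
t_prop = 10300000/206000000 = 0.05 s; RTT = 0.1 s.
Cycle = t_tx + RTT = 0.100002 s.
Throughput = L / cycle = 4096 / 0.100002 = 40.96 kbps.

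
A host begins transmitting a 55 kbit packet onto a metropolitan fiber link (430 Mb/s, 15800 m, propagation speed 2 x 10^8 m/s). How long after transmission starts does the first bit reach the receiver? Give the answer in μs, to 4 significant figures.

79.00 μs

First bit experiences only propagation delay: d/s = 15800/200000000 = 79.00 μs.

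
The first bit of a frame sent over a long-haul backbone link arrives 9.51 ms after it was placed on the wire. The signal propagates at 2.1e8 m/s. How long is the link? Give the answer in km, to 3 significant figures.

d = s × t_prop = 210000000 × 0.00951 = 2000 km.

2000 km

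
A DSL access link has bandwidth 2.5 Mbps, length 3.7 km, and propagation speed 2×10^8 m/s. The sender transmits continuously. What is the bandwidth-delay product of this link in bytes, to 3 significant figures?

5.78 bytes

Propagation delay = 3700 / 200000000 = 1.85e-05 s.
BDP = R × t_prop = 2500000 × 1.85e-05 = 46.25 bits.
In bytes: 46.25/8 = 5.78 bytes.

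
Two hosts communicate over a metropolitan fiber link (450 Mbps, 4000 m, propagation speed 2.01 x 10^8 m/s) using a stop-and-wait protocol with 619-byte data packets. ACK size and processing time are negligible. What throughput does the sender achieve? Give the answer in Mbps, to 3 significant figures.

t_tx = L/R = 4952/450000000 = 1.10044e-05 s.
t_prop = 4000/2.01e+08 = 1.99005e-05 s; RTT = 3.9801e-05 s.
Cycle = t_tx + RTT = 5.08054e-05 s.
Throughput = L / cycle = 4952 / 5.08054e-05 = 97.5 Mbps.

97.5 Mbps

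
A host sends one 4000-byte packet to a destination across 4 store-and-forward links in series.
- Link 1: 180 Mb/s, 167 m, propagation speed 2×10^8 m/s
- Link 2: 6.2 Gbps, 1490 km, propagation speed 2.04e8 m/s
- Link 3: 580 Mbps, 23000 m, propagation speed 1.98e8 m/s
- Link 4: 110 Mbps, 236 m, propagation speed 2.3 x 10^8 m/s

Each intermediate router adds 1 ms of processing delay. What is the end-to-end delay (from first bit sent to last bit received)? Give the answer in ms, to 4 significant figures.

L = 4000 × 8 = 32000 bits.
Transmission delays (L/R per hop): 0.177778, 0.00516129, 0.0551724, 0.290909 ms; sum = 0.529021 ms.
Propagation delays (d/s per hop): 0.000835, 7.30392, 0.116162, 0.00102609 ms; sum = 7.42194 ms.
Processing at 3 router(s): 3 × 1 ms = 3 ms.
End-to-end = 10.95 ms.

10.95 ms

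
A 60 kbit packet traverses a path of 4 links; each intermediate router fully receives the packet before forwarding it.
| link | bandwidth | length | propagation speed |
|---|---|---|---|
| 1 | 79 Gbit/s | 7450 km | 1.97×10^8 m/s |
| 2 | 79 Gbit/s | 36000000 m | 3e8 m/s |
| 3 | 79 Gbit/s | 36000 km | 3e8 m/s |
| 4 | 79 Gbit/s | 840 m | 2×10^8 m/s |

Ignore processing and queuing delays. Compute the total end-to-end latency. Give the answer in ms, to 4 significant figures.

L = 60000 bits.
Transmission delay per hop = L/R = 60000/79000000000 = 0.000759494 ms; 4 hops → 0.00303797 ms.
Propagation delays (d/s per hop): 37.8173, 120, 120, 0.0042 ms; sum = 277.821 ms.
End-to-end = 277.8 ms.

277.8 ms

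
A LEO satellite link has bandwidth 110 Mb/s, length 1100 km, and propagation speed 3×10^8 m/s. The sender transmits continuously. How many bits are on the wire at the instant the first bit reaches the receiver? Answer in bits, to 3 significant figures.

Propagation delay = 1100000 / 300000000 = 0.00366667 s.
BDP = R × t_prop = 110000000 × 0.00366667 = 403333 bits.

403000 bits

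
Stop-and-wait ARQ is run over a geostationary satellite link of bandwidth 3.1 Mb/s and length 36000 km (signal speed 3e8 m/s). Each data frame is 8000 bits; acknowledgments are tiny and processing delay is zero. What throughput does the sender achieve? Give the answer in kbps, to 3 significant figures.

33.0 kbps

t_tx = L/R = 8000/3100000 = 0.00258065 s.
t_prop = 36000000/300000000 = 0.12 s; RTT = 0.24 s.
Cycle = t_tx + RTT = 0.242581 s.
Throughput = L / cycle = 8000 / 0.242581 = 33.0 kbps.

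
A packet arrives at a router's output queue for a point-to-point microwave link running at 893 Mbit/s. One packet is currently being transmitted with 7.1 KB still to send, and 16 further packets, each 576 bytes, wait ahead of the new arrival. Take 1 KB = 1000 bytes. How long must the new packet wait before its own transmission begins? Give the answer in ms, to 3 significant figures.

Each queued packet: L/R = 4608/893000000 = 0.00516013 ms.
16 queued → 0.0825622 ms.
Plus remaining 56800 bits of current packet: 0.0636058 ms.
Queuing delay = 0.146 ms.

0.146 ms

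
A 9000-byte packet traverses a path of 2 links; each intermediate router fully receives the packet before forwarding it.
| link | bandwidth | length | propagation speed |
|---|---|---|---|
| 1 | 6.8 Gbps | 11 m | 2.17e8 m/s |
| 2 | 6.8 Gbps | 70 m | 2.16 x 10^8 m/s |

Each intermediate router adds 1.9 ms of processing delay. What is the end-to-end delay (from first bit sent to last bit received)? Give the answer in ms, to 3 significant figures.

1.92 ms

L = 9000 × 8 = 72000 bits.
Transmission delay per hop = L/R = 72000/6800000000 = 0.0105882 ms; 2 hops → 0.0211765 ms.
Propagation delays (d/s per hop): 5.06912e-05, 0.000324074 ms; sum = 0.000374765 ms.
Processing at 1 router(s): 1 × 1.9 ms = 1.9 ms.
End-to-end = 1.92 ms.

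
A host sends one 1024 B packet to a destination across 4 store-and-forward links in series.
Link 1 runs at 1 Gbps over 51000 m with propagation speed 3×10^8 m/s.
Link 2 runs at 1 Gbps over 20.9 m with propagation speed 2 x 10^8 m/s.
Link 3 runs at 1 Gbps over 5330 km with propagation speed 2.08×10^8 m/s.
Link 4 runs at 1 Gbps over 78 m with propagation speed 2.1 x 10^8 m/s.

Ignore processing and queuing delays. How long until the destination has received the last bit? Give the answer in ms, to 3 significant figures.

25.8 ms

L = 1024 × 8 = 8192 bits.
Transmission delay per hop = L/R = 8192/1000000000 = 0.008192 ms; 4 hops → 0.032768 ms.
Propagation delays (d/s per hop): 0.17, 0.0001045, 25.625, 0.000371429 ms; sum = 25.7955 ms.
End-to-end = 25.8 ms.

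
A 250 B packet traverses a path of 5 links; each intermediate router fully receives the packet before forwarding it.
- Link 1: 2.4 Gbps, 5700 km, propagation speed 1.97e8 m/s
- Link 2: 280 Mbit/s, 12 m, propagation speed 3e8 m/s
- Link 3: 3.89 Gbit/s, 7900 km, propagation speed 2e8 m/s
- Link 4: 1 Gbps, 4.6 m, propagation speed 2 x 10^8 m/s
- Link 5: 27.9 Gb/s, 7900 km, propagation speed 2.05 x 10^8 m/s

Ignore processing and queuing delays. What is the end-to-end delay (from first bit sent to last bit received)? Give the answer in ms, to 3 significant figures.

107 ms

L = 250 × 8 = 2000 bits.
Transmission delays (L/R per hop): 0.000833333, 0.00714286, 0.000514139, 0.002, 7.16846e-05 ms; sum = 0.010562 ms.
Propagation delays (d/s per hop): 28.934, 4e-05, 39.5, 2.3e-05, 38.5366 ms; sum = 106.971 ms.
End-to-end = 107 ms.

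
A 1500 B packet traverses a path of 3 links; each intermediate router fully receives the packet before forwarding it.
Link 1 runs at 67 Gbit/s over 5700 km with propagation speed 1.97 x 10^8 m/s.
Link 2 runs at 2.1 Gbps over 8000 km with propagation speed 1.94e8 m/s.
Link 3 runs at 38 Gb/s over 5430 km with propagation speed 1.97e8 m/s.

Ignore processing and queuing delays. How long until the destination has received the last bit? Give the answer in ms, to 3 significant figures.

97.7 ms

L = 1500 × 8 = 12000 bits.
Transmission delays (L/R per hop): 0.000179104, 0.00571429, 0.000315789 ms; sum = 0.00620918 ms.
Propagation delays (d/s per hop): 28.934, 41.2371, 27.5635 ms; sum = 97.7346 ms.
End-to-end = 97.7 ms.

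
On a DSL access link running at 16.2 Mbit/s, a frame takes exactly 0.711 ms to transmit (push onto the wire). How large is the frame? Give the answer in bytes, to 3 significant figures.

1440 bytes

L = R × t_tx = 16200000 b/s × 0.000711 s = 11518.2 bits.
In bytes: 11518.2 / 8 = 1440 bytes.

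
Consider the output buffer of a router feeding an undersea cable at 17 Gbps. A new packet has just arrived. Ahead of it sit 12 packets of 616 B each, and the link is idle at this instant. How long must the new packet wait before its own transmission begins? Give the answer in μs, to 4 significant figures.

Each queued packet: L/R = 4928/17000000000 = 0.289882 μs.
12 queued → 3.47859 μs.
Queuing delay = 3.479 μs.

3.479 μs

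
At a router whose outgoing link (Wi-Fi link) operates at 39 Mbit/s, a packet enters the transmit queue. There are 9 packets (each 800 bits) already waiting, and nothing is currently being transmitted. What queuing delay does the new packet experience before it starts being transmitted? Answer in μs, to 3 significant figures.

185 μs

Each queued packet: L/R = 800/39000000 = 20.5128 μs.
9 queued → 184.615 μs.
Queuing delay = 185 μs.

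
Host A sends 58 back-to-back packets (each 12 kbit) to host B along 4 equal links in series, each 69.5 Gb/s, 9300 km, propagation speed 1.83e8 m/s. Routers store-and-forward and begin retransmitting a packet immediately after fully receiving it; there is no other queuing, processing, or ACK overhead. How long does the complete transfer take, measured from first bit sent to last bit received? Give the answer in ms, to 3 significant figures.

Per-hop transmission t_tx = L/R = 12000/69500000000 = 0.000172662 ms.
Per-hop propagation t_prop = 9300000/183000000 = 50.8197 ms.
Pipeline fill: first packet needs 4·t_tx to clear all hops; remaining 57 packets each add one t_tx.
Total = (4+58-1)·t_tx + 4·t_prop = 61·0.000172662 + 4·50.8197 = 203 ms.

203 ms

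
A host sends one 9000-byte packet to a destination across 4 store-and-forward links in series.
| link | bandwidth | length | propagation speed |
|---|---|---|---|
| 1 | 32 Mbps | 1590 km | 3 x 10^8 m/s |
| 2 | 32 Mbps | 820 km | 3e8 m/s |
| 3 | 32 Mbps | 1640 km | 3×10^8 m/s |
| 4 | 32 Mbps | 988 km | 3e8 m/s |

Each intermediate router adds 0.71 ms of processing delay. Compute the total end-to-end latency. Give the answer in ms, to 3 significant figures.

27.9 ms

L = 9000 × 8 = 72000 bits.
Transmission delay per hop = L/R = 72000/32000000 = 2.25 ms; 4 hops → 9 ms.
Propagation delays (d/s per hop): 5.3, 2.73333, 5.46667, 3.29333 ms; sum = 16.7933 ms.
Processing at 3 router(s): 3 × 0.71 ms = 2.13 ms.
End-to-end = 27.9 ms.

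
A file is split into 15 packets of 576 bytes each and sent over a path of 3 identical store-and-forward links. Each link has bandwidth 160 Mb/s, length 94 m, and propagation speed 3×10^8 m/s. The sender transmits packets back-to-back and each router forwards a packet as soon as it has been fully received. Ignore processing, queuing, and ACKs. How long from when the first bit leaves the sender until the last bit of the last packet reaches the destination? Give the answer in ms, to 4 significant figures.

0.4905 ms

Per-hop transmission t_tx = L/R = 4608/160000000 = 0.0288 ms.
Per-hop propagation t_prop = 94/300000000 = 0.000313333 ms.
Pipeline fill: first packet needs 3·t_tx to clear all hops; remaining 14 packets each add one t_tx.
Total = (3+15-1)·t_tx + 3·t_prop = 17·0.0288 + 3·0.000313333 = 0.4905 ms.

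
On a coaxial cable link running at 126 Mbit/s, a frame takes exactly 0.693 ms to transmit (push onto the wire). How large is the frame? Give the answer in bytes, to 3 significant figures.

10900 bytes

L = R × t_tx = 126000000 b/s × 0.000693 s = 87318 bits.
In bytes: 87318 / 8 = 10900 bytes.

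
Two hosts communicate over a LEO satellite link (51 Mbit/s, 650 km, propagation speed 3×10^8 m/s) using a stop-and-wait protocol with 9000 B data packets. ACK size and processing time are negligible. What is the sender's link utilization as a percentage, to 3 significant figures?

24.6 %

t_tx = L/R = 72000/51000000 = 0.00141176 s.
t_prop = 650000/300000000 = 0.00216667 s; RTT = 0.00433333 s.
Cycle = t_tx + RTT = 0.0057451 s.
Utilization = t_tx / cycle = 0.00141176/0.0057451 = 24.6 %.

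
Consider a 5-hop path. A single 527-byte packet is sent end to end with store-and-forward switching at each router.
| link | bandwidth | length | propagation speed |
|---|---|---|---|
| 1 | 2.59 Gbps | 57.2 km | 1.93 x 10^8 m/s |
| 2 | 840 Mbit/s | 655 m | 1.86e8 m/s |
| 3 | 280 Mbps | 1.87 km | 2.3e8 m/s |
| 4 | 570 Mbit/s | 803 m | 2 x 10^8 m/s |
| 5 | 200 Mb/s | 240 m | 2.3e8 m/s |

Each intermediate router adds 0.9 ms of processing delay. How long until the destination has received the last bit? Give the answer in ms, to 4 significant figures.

3.963 ms

L = 527 × 8 = 4216 bits.
Transmission delays (L/R per hop): 0.0016278, 0.00501905, 0.0150571, 0.00739649, 0.02108 ms; sum = 0.0501805 ms.
Propagation delays (d/s per hop): 0.296373, 0.00352151, 0.00813043, 0.004015, 0.00104348 ms; sum = 0.313083 ms.
Processing at 4 router(s): 4 × 0.9 ms = 3.6 ms.
End-to-end = 3.963 ms.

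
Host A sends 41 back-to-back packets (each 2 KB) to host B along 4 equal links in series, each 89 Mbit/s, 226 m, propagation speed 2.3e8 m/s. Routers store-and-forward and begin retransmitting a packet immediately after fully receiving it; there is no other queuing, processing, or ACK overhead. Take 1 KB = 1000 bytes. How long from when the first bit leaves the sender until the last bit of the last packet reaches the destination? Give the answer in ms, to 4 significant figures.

7.914 ms

Per-hop transmission t_tx = L/R = 16000/89000000 = 0.179775 ms.
Per-hop propagation t_prop = 226/2.3e+08 = 0.000982609 ms.
Pipeline fill: first packet needs 4·t_tx to clear all hops; remaining 40 packets each add one t_tx.
Total = (4+41-1)·t_tx + 4·t_prop = 44·0.179775 + 4·0.000982609 = 7.914 ms.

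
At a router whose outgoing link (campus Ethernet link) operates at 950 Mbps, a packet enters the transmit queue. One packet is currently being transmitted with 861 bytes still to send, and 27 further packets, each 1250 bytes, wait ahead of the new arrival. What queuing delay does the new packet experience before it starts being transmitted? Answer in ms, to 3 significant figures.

0.291 ms

Each queued packet: L/R = 10000/950000000 = 0.0105263 ms.
27 queued → 0.284211 ms.
Plus remaining 6888 bits of current packet: 0.00725053 ms.
Queuing delay = 0.291 ms.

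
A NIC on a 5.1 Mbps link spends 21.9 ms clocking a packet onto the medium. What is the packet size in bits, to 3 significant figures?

L = R × t_tx = 5100000 b/s × 0.0219 s = 111690 bits.

112000 bits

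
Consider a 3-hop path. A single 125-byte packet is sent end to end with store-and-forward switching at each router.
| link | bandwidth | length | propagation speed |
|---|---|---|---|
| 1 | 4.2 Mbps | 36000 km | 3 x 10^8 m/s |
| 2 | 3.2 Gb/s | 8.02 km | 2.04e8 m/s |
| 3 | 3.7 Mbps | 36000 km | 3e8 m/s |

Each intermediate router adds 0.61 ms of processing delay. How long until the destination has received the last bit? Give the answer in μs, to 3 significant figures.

L = 125 × 8 = 1000 bits.
Transmission delays (L/R per hop): 238.095, 0.3125, 270.27 μs; sum = 508.678 μs.
Propagation delays (d/s per hop): 120000, 39.3137, 120000 μs; sum = 240039 μs.
Processing at 2 router(s): 2 × 0.61 ms = 1220 μs.
End-to-end = 242000 μs.

242000 μs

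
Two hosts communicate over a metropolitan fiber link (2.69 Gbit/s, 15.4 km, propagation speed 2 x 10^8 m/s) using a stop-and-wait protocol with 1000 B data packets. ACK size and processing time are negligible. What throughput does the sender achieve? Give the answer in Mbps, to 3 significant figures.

51.0 Mbps

t_tx = L/R = 8000/2690000000 = 2.97398e-06 s.
t_prop = 15400/200000000 = 7.7e-05 s; RTT = 0.000154 s.
Cycle = t_tx + RTT = 0.000156974 s.
Throughput = L / cycle = 8000 / 0.000156974 = 51.0 Mbps.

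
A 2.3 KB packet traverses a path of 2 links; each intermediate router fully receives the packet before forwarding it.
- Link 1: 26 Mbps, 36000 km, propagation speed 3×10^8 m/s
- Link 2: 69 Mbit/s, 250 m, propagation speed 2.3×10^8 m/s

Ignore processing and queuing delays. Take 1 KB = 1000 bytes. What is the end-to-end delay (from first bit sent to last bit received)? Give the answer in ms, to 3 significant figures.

121 ms

L = 18400 bits.
Transmission delays (L/R per hop): 0.707692, 0.266667 ms; sum = 0.974359 ms.
Propagation delays (d/s per hop): 120, 0.00108696 ms; sum = 120.001 ms.
End-to-end = 121 ms.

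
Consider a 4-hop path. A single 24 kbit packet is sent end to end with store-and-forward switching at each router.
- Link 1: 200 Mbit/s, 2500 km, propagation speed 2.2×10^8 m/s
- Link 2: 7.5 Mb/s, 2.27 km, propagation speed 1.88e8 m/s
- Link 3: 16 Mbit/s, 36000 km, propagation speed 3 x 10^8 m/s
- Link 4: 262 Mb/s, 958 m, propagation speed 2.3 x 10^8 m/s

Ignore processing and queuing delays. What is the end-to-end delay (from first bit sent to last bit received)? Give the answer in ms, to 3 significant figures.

L = 24000 bits.
Transmission delays (L/R per hop): 0.12, 3.2, 1.5, 0.0916031 ms; sum = 4.9116 ms.
Propagation delays (d/s per hop): 11.3636, 0.0120745, 120, 0.00416522 ms; sum = 131.38 ms.
End-to-end = 136 ms.

136 ms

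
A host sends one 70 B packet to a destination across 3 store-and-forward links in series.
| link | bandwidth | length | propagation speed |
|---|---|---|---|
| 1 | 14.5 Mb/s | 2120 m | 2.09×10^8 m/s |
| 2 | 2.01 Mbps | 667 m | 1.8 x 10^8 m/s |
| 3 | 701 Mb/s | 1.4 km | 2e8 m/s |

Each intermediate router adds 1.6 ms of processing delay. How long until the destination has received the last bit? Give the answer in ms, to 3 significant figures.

3.54 ms

L = 70 × 8 = 560 bits.
Transmission delays (L/R per hop): 0.0386207, 0.278607, 0.000798859 ms; sum = 0.318027 ms.
Propagation delays (d/s per hop): 0.0101435, 0.00370556, 0.007 ms; sum = 0.0208491 ms.
Processing at 2 router(s): 2 × 1.6 ms = 3.2 ms.
End-to-end = 3.54 ms.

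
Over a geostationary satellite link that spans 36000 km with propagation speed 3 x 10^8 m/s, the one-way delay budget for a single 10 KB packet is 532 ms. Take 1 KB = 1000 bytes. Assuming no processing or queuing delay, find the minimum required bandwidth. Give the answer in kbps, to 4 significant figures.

194.2 kbps

L = 80000 bits.
Propagation delay = 36000000 / 300000000 = 120 ms.
Transmission budget = 532 − 120 = 412 ms.
R ≥ L / t_tx = 80000 bits / 0.412 s = 194.2 kbps.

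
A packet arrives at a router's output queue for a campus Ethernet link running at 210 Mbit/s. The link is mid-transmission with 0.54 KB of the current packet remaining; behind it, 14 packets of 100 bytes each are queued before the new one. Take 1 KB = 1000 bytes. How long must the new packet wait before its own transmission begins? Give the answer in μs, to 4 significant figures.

Each queued packet: L/R = 800/210000000 = 3.80952 μs.
14 queued → 53.3333 μs.
Plus remaining 4320 bits of current packet: 20.5714 μs.
Queuing delay = 73.90 μs.

73.90 μs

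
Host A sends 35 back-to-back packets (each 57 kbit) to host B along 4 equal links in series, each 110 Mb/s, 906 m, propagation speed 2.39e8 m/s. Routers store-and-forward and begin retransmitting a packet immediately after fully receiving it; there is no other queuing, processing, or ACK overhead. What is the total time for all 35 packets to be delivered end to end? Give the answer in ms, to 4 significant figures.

19.71 ms

Per-hop transmission t_tx = L/R = 57000/110000000 = 0.518182 ms.
Per-hop propagation t_prop = 906/239000000 = 0.00379079 ms.
Pipeline fill: first packet needs 4·t_tx to clear all hops; remaining 34 packets each add one t_tx.
Total = (4+35-1)·t_tx + 4·t_prop = 38·0.518182 + 4·0.00379079 = 19.71 ms.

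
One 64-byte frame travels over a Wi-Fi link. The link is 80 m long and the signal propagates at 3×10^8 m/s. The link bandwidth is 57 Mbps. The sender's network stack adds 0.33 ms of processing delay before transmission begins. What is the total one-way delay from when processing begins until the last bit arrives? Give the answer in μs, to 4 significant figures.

L = 64 × 8 = 512 bits.
Transmission delay = L/R = 512 / 57000000 = 8.98246 μs.
Propagation delay = d/s = 80 m / 300000000 m/s = 0.266667 μs.
Plus processing delay 0.33 ms = 330 μs.
Total = 339.2 μs.

339.2 μs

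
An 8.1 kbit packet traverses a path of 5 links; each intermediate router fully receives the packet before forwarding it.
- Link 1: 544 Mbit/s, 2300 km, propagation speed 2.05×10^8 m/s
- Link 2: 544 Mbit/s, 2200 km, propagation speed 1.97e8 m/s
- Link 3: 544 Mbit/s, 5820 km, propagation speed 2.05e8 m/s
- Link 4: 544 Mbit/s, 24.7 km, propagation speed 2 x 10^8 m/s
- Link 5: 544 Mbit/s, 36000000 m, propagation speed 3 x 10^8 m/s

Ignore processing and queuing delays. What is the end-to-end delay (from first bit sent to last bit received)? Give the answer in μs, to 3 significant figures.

L = 8100 bits.
Transmission delay per hop = L/R = 8100/544000000 = 14.8897 μs; 5 hops → 74.4485 μs.
Propagation delays (d/s per hop): 11219.5, 11167.5, 28390.2, 123.5, 120000 μs; sum = 170901 μs.
End-to-end = 171000 μs.

171000 μs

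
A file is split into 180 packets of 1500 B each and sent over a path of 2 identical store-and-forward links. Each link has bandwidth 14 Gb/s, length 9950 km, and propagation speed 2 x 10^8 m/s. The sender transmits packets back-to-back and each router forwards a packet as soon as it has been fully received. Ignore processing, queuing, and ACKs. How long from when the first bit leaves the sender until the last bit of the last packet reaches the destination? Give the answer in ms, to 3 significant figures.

Per-hop transmission t_tx = L/R = 12000/14000000000 = 0.000857143 ms.
Per-hop propagation t_prop = 9950000/200000000 = 49.75 ms.
Pipeline fill: first packet needs 2·t_tx to clear all hops; remaining 179 packets each add one t_tx.
Total = (2+180-1)·t_tx + 2·t_prop = 181·0.000857143 + 2·49.75 = 99.7 ms.

99.7 ms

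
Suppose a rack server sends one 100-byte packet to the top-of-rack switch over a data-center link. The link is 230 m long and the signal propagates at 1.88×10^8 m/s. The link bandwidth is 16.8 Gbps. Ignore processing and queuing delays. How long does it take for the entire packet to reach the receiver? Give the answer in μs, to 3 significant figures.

L = 100 × 8 = 800 bits.
Transmission delay = L/R = 800 / 16800000000 = 0.047619 μs.
Propagation delay = d/s = 230 m / 188000000 m/s = 1.2234 μs.
Total = 1.27 μs.

1.27 μs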